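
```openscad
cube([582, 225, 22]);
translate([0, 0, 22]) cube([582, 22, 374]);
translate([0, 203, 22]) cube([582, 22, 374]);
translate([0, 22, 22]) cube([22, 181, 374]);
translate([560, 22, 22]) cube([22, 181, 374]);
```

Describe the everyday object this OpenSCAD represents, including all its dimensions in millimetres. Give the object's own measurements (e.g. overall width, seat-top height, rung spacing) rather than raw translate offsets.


An open-topped rectangular box: outside dimensions 582×225×396 mm, with a uniform wall and base thickness of 22 mm. The base is a full 582×225 slab on the floor; four walls sit on top of the base. The front and back walls (the −y and +y sides) span the full width; the two side walls fit between them.


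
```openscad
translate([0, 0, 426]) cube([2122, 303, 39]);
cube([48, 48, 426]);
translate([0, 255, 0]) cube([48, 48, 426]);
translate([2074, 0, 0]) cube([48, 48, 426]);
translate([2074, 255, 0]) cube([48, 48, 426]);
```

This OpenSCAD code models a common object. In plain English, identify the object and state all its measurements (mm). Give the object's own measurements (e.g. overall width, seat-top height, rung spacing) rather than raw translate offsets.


A bench: a 2122×303 mm seat slab, 39 mm thick, top at z = 465 mm, on four 48×48 mm square legs flush with the seat corners and standing on z = 0.


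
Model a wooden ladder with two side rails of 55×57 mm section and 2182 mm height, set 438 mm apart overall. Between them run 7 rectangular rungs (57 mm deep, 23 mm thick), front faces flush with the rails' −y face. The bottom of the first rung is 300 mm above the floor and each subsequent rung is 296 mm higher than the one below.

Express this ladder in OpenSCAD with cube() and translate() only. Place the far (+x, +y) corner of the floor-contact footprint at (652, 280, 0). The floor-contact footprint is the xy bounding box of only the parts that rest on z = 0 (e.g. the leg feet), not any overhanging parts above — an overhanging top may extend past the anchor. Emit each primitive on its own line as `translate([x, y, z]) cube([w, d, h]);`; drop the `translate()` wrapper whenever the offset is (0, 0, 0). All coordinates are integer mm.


translate([214, 223, 0]) cube([55, 57, 2182]);
translate([597, 223, 0]) cube([55, 57, 2182]);
translate([269, 223, 300]) cube([328, 57, 23]);
translate([269, 223, 596]) cube([328, 57, 23]);
translate([269, 223, 892]) cube([328, 57, 23]);
translate([269, 223, 1188]) cube([328, 57, 23]);
translate([269, 223, 1484]) cube([328, 57, 23]);
translate([269, 223, 1780]) cube([328, 57, 23]);
translate([269, 223, 2076]) cube([328, 57, 23]);


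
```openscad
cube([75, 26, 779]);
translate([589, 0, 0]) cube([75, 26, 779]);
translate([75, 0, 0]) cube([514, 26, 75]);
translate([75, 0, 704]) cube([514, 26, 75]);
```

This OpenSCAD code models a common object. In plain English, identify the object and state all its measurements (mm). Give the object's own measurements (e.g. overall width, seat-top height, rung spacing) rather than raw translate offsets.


A rectangular picture frame lying in the x–z plane (depth along y). The opening is 514 mm wide (x) by 629 mm tall (z), surrounded by a border 75 mm wide on all four sides. The frame is 26 mm deep and is made of two full-height vertical stiles with two horizontal rails fitted between them.


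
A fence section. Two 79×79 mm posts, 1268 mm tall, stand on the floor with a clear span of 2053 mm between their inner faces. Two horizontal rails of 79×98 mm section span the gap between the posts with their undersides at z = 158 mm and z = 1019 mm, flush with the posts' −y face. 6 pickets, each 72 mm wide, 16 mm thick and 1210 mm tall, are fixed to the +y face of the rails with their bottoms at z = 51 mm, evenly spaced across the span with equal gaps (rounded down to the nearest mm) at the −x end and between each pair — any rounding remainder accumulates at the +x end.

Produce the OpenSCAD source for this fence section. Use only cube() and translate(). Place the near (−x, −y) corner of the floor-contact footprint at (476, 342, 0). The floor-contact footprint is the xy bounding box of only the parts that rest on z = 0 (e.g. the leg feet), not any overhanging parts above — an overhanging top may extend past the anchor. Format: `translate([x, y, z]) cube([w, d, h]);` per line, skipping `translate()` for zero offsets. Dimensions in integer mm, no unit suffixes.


translate([476, 342, 0]) cube([79, 79, 1268]);
translate([2608, 342, 0]) cube([79, 79, 1268]);
translate([555, 342, 158]) cube([2053, 79, 98]);
translate([555, 342, 1019]) cube([2053, 79, 98]);
translate([786, 421, 51]) cube([72, 16, 1210]);
translate([1089, 421, 51]) cube([72, 16, 1210]);
translate([1392, 421, 51]) cube([72, 16, 1210]);
translate([1695, 421, 51]) cube([72, 16, 1210]);
translate([1998, 421, 51]) cube([72, 16, 1210]);
translate([2301, 421, 51]) cube([72, 16, 1210]);


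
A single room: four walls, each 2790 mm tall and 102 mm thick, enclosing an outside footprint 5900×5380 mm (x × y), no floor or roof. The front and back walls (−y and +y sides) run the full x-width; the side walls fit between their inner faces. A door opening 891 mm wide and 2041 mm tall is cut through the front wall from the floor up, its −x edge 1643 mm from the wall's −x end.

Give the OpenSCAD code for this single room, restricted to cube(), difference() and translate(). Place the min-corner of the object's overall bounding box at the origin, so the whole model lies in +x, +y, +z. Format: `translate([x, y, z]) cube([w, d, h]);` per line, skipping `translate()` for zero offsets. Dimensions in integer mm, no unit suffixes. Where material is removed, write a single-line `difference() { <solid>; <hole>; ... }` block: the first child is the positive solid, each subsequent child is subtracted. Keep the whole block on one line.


difference() { cube([5900, 102, 2790]); translate([1643, 0, 0]) cube([891, 102, 2041]); }
translate([0, 5278, 0]) cube([5900, 102, 2790]);
translate([0, 102, 0]) cube([102, 5176, 2790]);
translate([5798, 102, 0]) cube([102, 5176, 2790]);


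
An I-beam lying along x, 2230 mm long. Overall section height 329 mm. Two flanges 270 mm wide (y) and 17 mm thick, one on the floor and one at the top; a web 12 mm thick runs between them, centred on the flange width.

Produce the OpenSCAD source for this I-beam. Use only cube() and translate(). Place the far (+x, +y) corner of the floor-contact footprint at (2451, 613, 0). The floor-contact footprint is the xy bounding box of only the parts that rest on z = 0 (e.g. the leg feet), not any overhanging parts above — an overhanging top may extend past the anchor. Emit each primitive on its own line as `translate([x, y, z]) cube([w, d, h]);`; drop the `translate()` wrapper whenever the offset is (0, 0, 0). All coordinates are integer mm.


translate([221, 343, 0]) cube([2230, 270, 17]);
translate([221, 472, 17]) cube([2230, 12, 295]);
translate([221, 343, 312]) cube([2230, 270, 17]);


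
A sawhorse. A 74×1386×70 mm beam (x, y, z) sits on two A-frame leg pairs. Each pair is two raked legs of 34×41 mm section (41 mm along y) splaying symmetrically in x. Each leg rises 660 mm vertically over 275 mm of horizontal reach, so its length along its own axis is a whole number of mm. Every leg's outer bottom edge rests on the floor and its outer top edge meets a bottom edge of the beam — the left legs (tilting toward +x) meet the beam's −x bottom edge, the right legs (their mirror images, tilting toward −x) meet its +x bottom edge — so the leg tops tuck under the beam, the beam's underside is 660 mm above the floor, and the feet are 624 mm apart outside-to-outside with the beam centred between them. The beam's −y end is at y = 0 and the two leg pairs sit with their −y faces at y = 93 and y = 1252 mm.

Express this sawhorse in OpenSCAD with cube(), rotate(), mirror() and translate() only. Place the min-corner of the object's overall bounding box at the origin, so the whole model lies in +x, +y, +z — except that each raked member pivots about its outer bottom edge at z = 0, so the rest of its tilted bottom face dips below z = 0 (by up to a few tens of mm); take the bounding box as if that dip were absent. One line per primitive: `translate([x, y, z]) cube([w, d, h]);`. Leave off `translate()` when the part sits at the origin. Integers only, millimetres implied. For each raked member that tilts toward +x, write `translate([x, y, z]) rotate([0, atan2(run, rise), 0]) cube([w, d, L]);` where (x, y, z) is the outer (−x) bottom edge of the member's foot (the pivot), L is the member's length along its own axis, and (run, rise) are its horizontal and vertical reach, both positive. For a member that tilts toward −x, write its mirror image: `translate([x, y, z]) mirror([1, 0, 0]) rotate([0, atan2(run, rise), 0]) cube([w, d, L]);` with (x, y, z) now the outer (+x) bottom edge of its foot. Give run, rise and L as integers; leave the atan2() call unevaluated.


// leg length = √(275² + 660²) = 715
// right-leg outer foot x = 2·275 + 74 = 624
// beam min-corner = (275, 0, 660)
translate([275, 0, 660]) cube([74, 1386, 70]);
translate([0, 93, 0]) rotate([0, atan2(275, 660), 0]) cube([34, 41, 715]);
translate([624, 93, 0]) mirror([1, 0, 0]) rotate([0, atan2(275, 660), 0]) cube([34, 41, 715]);
translate([0, 1252, 0]) rotate([0, atan2(275, 660), 0]) cube([34, 41, 715]);
translate([624, 1252, 0]) mirror([1, 0, 0]) rotate([0, atan2(275, 660), 0]) cube([34, 41, 715]);


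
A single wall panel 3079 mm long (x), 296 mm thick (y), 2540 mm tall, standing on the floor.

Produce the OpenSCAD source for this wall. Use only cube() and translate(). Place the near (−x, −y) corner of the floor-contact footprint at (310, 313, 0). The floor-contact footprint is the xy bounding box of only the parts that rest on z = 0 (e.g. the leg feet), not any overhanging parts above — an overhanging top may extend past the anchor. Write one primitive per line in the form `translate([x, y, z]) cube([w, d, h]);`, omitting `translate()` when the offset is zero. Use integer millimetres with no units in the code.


translate([310, 313, 0]) cube([3079, 296, 2540]);


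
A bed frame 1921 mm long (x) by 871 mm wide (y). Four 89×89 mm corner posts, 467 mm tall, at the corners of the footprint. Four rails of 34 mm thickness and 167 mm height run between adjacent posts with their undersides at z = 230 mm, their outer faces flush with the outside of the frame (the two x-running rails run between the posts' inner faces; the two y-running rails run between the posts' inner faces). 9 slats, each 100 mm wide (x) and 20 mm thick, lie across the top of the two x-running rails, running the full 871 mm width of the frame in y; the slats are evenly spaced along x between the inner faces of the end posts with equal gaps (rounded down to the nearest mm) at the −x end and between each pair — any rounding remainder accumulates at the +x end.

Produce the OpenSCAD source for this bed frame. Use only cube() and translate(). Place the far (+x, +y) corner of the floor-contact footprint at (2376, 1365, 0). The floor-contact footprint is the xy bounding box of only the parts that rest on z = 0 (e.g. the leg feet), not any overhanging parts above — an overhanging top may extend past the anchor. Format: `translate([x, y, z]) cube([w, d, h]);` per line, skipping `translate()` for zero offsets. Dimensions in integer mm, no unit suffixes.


// slat z = rail_z + rail_h = 230 + 167 = 397
// slat gap = ⌊(1743 − 9·100) / 10⌋ = 84
translate([455, 494, 0]) cube([89, 89, 467]);
translate([455, 1276, 0]) cube([89, 89, 467]);
translate([2287, 494, 0]) cube([89, 89, 467]);
translate([2287, 1276, 0]) cube([89, 89, 467]);
translate([544, 494, 230]) cube([1743, 34, 167]);
translate([544, 1331, 230]) cube([1743, 34, 167]);
translate([455, 583, 230]) cube([34, 693, 167]);
translate([2342, 583, 230]) cube([34, 693, 167]);
translate([628, 494, 397]) cube([100, 871, 20]);
translate([812, 494, 397]) cube([100, 871, 20]);
translate([996, 494, 397]) cube([100, 871, 20]);
translate([1180, 494, 397]) cube([100, 871, 20]);
translate([1364, 494, 397]) cube([100, 871, 20]);
translate([1548, 494, 397]) cube([100, 871, 20]);
translate([1732, 494, 397]) cube([100, 871, 20]);
translate([1916, 494, 397]) cube([100, 871, 20]);
translate([2100, 494, 397]) cube([100, 871, 20]);


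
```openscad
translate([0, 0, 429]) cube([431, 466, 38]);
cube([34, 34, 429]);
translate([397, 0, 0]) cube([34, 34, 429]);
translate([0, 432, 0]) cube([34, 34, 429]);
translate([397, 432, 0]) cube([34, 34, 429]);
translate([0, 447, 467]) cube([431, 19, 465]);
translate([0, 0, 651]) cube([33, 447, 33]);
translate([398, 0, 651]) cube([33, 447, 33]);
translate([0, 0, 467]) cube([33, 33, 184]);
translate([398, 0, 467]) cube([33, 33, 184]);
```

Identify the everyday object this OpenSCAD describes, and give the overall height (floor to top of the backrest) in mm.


A chair. The overall height is 932 mm.

A slab on four corner posts with a tall panel at the back — a chair. The seat slab sits at z = 429 with thickness 38, and the 465 mm backrest starts at the seat top, so the overall height is 429 + 38 + 465 = 932 mm.


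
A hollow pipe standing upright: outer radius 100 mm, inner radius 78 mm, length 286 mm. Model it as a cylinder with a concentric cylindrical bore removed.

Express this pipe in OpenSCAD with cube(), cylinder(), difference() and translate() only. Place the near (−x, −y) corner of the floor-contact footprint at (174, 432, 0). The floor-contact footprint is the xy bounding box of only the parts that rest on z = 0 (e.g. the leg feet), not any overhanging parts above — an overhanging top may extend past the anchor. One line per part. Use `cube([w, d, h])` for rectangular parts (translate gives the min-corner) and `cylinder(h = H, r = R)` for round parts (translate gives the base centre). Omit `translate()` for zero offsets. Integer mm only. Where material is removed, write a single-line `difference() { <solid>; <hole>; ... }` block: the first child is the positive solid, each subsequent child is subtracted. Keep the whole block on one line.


difference() { translate([274, 532, 0]) cylinder(h = 286, r = 100); translate([274, 532, 0]) cylinder(h = 286, r = 78); }


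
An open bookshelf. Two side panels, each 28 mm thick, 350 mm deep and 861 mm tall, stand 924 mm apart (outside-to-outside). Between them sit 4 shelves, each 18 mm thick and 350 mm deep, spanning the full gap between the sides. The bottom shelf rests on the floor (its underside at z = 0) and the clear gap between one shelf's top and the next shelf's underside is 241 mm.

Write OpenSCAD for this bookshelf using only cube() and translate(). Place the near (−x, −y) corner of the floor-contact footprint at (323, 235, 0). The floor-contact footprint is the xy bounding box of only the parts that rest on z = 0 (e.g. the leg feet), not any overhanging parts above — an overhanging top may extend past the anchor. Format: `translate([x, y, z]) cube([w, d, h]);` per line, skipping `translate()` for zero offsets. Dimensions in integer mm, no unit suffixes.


translate([323, 235, 0]) cube([28, 350, 861]);
translate([1219, 235, 0]) cube([28, 350, 861]);
translate([351, 235, 0]) cube([868, 350, 18]);
translate([351, 235, 259]) cube([868, 350, 18]);
translate([351, 235, 518]) cube([868, 350, 18]);
translate([351, 235, 777]) cube([868, 350, 18]);


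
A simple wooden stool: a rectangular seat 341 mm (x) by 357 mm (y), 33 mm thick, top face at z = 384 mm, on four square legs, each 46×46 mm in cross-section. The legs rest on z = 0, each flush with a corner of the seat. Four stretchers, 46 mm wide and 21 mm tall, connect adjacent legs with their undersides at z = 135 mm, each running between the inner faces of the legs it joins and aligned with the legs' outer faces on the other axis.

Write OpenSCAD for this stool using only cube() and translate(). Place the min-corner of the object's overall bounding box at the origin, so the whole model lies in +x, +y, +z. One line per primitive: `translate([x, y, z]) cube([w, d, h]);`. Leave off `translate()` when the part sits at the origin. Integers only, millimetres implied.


translate([0, 0, 351]) cube([341, 357, 33]);
cube([46, 46, 351]);
translate([295, 0, 0]) cube([46, 46, 351]);
translate([0, 311, 0]) cube([46, 46, 351]);
translate([295, 311, 0]) cube([46, 46, 351]);
translate([46, 0, 135]) cube([249, 46, 21]);
translate([46, 311, 135]) cube([249, 46, 21]);
translate([0, 46, 135]) cube([46, 265, 21]);
translate([295, 46, 135]) cube([46, 265, 21]);


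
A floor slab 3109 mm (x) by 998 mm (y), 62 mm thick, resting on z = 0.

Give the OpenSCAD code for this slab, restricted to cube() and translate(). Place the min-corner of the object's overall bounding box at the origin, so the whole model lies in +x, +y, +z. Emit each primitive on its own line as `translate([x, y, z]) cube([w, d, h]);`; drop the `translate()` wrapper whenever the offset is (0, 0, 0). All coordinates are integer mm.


cube([3109, 998, 62]);


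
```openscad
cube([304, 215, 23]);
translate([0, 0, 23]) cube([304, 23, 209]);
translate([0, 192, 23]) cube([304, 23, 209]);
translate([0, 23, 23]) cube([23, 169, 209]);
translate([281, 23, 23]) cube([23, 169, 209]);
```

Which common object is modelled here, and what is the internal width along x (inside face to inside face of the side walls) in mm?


An open box. The internal width is 258 mm.

A 304×215 base slab with four walls standing on it — an open box. The base is 304 mm wide and the walls are 23 mm thick, so the internal width is 304 − 2 × 23 = 258 mm.


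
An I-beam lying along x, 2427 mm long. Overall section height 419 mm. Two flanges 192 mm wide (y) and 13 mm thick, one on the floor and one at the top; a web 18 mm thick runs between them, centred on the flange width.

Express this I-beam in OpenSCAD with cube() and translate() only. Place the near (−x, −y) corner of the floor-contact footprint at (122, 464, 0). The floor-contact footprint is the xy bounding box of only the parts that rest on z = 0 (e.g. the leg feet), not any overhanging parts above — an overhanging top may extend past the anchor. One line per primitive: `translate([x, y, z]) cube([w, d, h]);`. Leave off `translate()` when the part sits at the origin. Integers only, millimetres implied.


translate([122, 464, 0]) cube([2427, 192, 13]);
translate([122, 551, 13]) cube([2427, 18, 393]);
translate([122, 464, 406]) cube([2427, 192, 13]);


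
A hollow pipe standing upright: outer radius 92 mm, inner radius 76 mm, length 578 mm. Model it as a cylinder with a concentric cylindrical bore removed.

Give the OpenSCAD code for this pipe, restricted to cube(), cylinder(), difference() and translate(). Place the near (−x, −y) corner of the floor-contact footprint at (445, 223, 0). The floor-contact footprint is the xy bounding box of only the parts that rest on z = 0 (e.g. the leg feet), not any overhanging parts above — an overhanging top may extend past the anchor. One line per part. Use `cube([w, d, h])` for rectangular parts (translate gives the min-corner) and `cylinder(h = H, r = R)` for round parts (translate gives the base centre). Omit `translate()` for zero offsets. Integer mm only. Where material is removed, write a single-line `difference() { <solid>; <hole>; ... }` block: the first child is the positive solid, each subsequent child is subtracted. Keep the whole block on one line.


difference() { translate([537, 315, 0]) cylinder(h = 578, r = 92); translate([537, 315, 0]) cylinder(h = 578, r = 76); }


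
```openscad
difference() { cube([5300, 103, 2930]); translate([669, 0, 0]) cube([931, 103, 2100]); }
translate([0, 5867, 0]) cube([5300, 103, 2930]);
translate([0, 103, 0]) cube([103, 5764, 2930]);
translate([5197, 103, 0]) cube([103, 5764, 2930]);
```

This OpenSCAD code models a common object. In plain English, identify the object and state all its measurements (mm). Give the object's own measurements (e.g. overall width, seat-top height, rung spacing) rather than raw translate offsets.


A single room: four walls, each 2930 mm tall and 103 mm thick, enclosing an outside footprint 5300×5970 mm (x × y), no floor or roof. The front and back walls (−y and +y sides) run the full x-width; the side walls fit between their inner faces. A door opening 931 mm wide and 2100 mm tall is cut through the front wall from the floor up, its −x edge 669 mm from the wall's −x end.


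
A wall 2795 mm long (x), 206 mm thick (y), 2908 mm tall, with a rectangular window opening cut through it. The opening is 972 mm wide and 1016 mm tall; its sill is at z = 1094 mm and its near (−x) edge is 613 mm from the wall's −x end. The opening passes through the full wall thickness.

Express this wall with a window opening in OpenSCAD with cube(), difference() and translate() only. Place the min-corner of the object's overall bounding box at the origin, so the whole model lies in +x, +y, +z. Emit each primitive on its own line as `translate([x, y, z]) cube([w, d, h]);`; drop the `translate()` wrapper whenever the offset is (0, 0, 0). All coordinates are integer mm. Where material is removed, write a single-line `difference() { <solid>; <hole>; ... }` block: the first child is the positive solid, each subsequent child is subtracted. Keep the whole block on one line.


difference() { cube([2795, 206, 2908]); translate([613, 0, 1094]) cube([972, 206, 1016]); }


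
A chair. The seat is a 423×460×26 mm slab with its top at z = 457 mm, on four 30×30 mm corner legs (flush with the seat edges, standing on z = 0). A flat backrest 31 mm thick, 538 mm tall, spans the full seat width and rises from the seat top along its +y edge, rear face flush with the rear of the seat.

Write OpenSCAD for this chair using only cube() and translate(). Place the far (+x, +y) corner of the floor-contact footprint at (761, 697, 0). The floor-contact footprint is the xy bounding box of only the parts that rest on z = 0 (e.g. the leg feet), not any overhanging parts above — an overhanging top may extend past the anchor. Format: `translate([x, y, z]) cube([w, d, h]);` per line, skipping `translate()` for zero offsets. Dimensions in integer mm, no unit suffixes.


translate([338, 237, 431]) cube([423, 460, 26]);
translate([338, 237, 0]) cube([30, 30, 431]);
translate([731, 237, 0]) cube([30, 30, 431]);
translate([338, 667, 0]) cube([30, 30, 431]);
translate([731, 667, 0]) cube([30, 30, 431]);
translate([338, 666, 457]) cube([423, 31, 538]);


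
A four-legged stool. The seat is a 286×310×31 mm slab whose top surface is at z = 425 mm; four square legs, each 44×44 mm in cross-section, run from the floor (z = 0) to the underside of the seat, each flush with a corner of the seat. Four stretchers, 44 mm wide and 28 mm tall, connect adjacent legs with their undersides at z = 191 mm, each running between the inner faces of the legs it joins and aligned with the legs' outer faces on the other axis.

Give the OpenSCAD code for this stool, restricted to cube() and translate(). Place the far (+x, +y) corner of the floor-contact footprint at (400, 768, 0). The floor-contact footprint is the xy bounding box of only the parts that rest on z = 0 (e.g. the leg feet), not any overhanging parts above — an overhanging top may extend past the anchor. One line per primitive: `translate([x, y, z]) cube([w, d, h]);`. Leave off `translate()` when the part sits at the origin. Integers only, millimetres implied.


translate([114, 458, 394]) cube([286, 310, 31]);
translate([114, 458, 0]) cube([44, 44, 394]);
translate([356, 458, 0]) cube([44, 44, 394]);
translate([114, 724, 0]) cube([44, 44, 394]);
translate([356, 724, 0]) cube([44, 44, 394]);
translate([158, 458, 191]) cube([198, 44, 28]);
translate([158, 724, 191]) cube([198, 44, 28]);
translate([114, 502, 191]) cube([44, 222, 28]);
translate([356, 502, 191]) cube([44, 222, 28]);


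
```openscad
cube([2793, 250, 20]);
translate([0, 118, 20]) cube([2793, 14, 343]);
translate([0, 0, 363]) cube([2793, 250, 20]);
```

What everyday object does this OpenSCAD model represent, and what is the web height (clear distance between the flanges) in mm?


An I-beam. The web height is 343 mm.

Two wide flanges with a thin centred web — an I-beam. Overall 383 mm minus two 20 mm flanges gives a web of 383 − 2·20 = 343 mm.


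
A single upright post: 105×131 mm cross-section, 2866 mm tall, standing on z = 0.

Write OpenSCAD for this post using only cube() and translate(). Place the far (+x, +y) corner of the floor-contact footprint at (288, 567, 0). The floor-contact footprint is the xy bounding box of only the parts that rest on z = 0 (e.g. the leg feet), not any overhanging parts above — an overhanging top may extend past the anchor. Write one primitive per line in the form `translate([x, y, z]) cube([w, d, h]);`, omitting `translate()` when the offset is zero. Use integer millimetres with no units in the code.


translate([183, 436, 0]) cube([105, 131, 2866]);


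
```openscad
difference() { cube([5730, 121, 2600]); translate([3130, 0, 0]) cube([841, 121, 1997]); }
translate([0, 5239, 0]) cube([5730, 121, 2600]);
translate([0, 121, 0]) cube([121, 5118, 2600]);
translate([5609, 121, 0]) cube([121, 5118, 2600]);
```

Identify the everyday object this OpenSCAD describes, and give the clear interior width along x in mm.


A single room. The interior width is 5488 mm.

Four walls enclosing a rectangle with a door in the front wall — a room. Outside width 5730 minus two 121 mm walls gives 5488 mm.


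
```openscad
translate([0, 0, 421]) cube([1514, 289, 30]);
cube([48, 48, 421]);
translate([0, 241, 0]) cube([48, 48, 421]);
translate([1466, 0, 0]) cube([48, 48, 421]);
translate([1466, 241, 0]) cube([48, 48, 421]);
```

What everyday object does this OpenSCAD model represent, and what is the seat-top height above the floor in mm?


A bench. The seat-top height is 451 mm.

A long slab on four corner posts — a bench. The slab sits at z = 421 with thickness 30, so the top is 421 + 30 = 451 mm.


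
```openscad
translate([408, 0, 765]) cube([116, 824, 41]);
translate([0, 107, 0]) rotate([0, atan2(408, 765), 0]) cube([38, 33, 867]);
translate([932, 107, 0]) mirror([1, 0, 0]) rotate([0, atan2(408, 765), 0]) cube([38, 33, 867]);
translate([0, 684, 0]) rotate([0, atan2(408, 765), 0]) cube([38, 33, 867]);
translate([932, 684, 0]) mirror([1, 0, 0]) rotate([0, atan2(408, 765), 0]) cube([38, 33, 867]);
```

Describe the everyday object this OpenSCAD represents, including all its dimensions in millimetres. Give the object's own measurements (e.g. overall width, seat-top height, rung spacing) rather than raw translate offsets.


A sawhorse. A 116×824×41 mm beam (x, y, z) sits on two A-frame leg pairs. Each pair is two raked legs of 38×33 mm section (33 mm along y) splaying symmetrically in x. Each leg rises 765 mm vertically over 408 mm of horizontal reach and is 867 mm long along its own axis. Every leg's outer bottom edge rests on the floor and its outer top edge meets a bottom edge of the beam — the left legs (tilting toward +x) meet the beam's −x bottom edge, the right legs (their mirror images, tilting toward −x) meet its +x bottom edge — so the leg tops tuck under the beam, the beam's underside is 765 mm above the floor, and the feet are 932 mm apart outside-to-outside with the beam centred between them. The two leg pairs are set in 107 mm from either end of the beam.


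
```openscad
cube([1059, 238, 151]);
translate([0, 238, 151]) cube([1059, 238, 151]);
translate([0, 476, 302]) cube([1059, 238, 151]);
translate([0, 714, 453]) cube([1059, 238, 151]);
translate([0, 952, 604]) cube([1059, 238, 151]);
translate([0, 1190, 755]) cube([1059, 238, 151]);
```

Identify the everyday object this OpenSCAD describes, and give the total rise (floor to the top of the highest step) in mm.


A staircase. The total rise is 906 mm.

6 identical blocks, each offset up and back from the previous — a staircase. Each step is 151 mm tall and there are 6 of them, so the total rise is 6 × 151 = 906 mm.


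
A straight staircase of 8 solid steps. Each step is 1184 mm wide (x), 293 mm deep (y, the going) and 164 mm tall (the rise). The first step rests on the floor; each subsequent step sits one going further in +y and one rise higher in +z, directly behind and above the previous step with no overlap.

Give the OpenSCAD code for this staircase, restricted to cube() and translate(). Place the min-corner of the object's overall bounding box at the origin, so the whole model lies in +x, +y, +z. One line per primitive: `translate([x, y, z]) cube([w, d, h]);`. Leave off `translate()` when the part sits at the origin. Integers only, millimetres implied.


cube([1184, 293, 164]);
translate([0, 293, 164]) cube([1184, 293, 164]);
translate([0, 586, 328]) cube([1184, 293, 164]);
translate([0, 879, 492]) cube([1184, 293, 164]);
translate([0, 1172, 656]) cube([1184, 293, 164]);
translate([0, 1465, 820]) cube([1184, 293, 164]);
translate([0, 1758, 984]) cube([1184, 293, 164]);
translate([0, 2051, 1148]) cube([1184, 293, 164]);


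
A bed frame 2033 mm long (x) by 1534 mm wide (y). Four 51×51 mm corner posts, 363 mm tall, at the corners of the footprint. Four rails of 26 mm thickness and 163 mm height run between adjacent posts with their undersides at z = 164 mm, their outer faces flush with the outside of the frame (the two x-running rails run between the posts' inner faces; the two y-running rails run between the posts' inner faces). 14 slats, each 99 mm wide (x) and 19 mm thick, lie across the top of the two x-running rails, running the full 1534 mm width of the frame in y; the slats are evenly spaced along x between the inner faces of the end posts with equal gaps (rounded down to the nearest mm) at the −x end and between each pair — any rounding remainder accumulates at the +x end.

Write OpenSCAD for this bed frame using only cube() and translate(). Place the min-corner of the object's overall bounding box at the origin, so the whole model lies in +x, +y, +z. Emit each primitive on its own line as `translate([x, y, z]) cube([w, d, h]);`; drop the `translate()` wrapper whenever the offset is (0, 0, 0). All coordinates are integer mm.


// slat z = rail_z + rail_h = 164 + 163 = 327
// slat gap = ⌊(1931 − 14·99) / 15⌋ = 36
cube([51, 51, 363]);
translate([0, 1483, 0]) cube([51, 51, 363]);
translate([1982, 0, 0]) cube([51, 51, 363]);
translate([1982, 1483, 0]) cube([51, 51, 363]);
translate([51, 0, 164]) cube([1931, 26, 163]);
translate([51, 1508, 164]) cube([1931, 26, 163]);
translate([0, 51, 164]) cube([26, 1432, 163]);
translate([2007, 51, 164]) cube([26, 1432, 163]);
translate([87, 0, 327]) cube([99, 1534, 19]);
translate([222, 0, 327]) cube([99, 1534, 19]);
translate([357, 0, 327]) cube([99, 1534, 19]);
translate([492, 0, 327]) cube([99, 1534, 19]);
translate([627, 0, 327]) cube([99, 1534, 19]);
translate([762, 0, 327]) cube([99, 1534, 19]);
translate([897, 0, 327]) cube([99, 1534, 19]);
translate([1032, 0, 327]) cube([99, 1534, 19]);
translate([1167, 0, 327]) cube([99, 1534, 19]);
translate([1302, 0, 327]) cube([99, 1534, 19]);
translate([1437, 0, 327]) cube([99, 1534, 19]);
translate([1572, 0, 327]) cube([99, 1534, 19]);
translate([1707, 0, 327]) cube([99, 1534, 19]);
translate([1842, 0, 327]) cube([99, 1534, 19]);


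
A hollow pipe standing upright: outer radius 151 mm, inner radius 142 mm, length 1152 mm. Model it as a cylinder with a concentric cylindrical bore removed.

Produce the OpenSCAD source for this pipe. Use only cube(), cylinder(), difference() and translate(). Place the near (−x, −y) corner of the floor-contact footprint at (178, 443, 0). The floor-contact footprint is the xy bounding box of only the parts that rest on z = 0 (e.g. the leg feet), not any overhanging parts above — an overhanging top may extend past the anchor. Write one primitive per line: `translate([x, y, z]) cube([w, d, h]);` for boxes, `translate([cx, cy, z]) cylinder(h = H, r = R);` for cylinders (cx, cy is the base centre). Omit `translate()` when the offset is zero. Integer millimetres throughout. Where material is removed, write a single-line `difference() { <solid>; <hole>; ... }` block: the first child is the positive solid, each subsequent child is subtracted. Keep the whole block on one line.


difference() { translate([329, 594, 0]) cylinder(h = 1152, r = 151); translate([329, 594, 0]) cylinder(h = 1152, r = 142); }


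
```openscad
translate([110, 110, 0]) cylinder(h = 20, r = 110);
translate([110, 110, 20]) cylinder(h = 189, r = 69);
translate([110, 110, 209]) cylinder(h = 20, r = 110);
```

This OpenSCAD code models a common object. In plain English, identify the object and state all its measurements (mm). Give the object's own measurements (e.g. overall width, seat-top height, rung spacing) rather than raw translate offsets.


A spool: two coaxial disc flanges of radius 110 mm and thickness 20 mm, joined by a core cylinder of radius 69 mm and height 189 mm. The lower flange rests on z = 0 and the three cylinders share a vertical axis.


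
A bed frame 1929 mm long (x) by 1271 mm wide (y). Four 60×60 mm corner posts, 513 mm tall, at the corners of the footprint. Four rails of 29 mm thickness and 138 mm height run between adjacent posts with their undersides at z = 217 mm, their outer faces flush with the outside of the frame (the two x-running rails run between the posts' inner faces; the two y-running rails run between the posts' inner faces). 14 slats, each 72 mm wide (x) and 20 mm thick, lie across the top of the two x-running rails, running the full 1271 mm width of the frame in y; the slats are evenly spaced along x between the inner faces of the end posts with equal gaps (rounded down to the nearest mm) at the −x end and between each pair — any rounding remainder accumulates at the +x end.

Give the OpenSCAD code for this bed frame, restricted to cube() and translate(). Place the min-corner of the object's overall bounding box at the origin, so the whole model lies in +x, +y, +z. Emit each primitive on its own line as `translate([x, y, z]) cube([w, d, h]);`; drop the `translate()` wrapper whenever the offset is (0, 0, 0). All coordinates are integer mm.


cube([60, 60, 513]);
translate([0, 1211, 0]) cube([60, 60, 513]);
translate([1869, 0, 0]) cube([60, 60, 513]);
translate([1869, 1211, 0]) cube([60, 60, 513]);
translate([60, 0, 217]) cube([1809, 29, 138]);
translate([60, 1242, 217]) cube([1809, 29, 138]);
translate([0, 60, 217]) cube([29, 1151, 138]);
translate([1900, 60, 217]) cube([29, 1151, 138]);
translate([113, 0, 355]) cube([72, 1271, 20]);
translate([238, 0, 355]) cube([72, 1271, 20]);
translate([363, 0, 355]) cube([72, 1271, 20]);
translate([488, 0, 355]) cube([72, 1271, 20]);
translate([613, 0, 355]) cube([72, 1271, 20]);
translate([738, 0, 355]) cube([72, 1271, 20]);
translate([863, 0, 355]) cube([72, 1271, 20]);
translate([988, 0, 355]) cube([72, 1271, 20]);
translate([1113, 0, 355]) cube([72, 1271, 20]);
translate([1238, 0, 355]) cube([72, 1271, 20]);
translate([1363, 0, 355]) cube([72, 1271, 20]);
translate([1488, 0, 355]) cube([72, 1271, 20]);
translate([1613, 0, 355]) cube([72, 1271, 20]);
translate([1738, 0, 355]) cube([72, 1271, 20]);


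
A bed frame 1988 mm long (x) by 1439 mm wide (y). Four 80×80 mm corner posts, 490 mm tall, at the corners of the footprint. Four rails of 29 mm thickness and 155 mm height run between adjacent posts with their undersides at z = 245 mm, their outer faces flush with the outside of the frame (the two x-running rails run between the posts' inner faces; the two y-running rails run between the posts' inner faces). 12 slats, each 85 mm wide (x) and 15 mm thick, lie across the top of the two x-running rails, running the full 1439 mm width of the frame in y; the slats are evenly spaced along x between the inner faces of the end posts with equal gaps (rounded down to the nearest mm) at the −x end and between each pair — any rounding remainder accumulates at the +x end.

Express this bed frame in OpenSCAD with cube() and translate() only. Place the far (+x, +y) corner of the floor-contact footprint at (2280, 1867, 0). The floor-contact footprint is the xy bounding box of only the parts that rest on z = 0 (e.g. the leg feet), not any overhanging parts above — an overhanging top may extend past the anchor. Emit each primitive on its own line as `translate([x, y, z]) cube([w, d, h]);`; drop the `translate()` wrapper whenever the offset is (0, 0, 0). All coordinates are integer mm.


translate([292, 428, 0]) cube([80, 80, 490]);
translate([292, 1787, 0]) cube([80, 80, 490]);
translate([2200, 428, 0]) cube([80, 80, 490]);
translate([2200, 1787, 0]) cube([80, 80, 490]);
translate([372, 428, 245]) cube([1828, 29, 155]);
translate([372, 1838, 245]) cube([1828, 29, 155]);
translate([292, 508, 245]) cube([29, 1279, 155]);
translate([2251, 508, 245]) cube([29, 1279, 155]);
translate([434, 428, 400]) cube([85, 1439, 15]);
translate([581, 428, 400]) cube([85, 1439, 15]);
translate([728, 428, 400]) cube([85, 1439, 15]);
translate([875, 428, 400]) cube([85, 1439, 15]);
translate([1022, 428, 400]) cube([85, 1439, 15]);
translate([1169, 428, 400]) cube([85, 1439, 15]);
translate([1316, 428, 400]) cube([85, 1439, 15]);
translate([1463, 428, 400]) cube([85, 1439, 15]);
translate([1610, 428, 400]) cube([85, 1439, 15]);
translate([1757, 428, 400]) cube([85, 1439, 15]);
translate([1904, 428, 400]) cube([85, 1439, 15]);
translate([2051, 428, 400]) cube([85, 1439, 15]);


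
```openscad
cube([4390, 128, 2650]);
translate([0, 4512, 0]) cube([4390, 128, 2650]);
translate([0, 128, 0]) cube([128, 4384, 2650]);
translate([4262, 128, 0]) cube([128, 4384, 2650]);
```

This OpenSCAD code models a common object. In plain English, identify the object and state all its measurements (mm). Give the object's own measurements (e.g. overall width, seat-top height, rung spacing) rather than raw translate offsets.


The wall frame of a small rectangular building: four walls, each 2650 mm tall and 128 mm thick, enclosing a footprint 4390 mm (x) by 4640 mm (y) outside-to-outside, with no floor or roof. The front and back walls (the −y and +y sides) span the full width; the two side walls fit between them.


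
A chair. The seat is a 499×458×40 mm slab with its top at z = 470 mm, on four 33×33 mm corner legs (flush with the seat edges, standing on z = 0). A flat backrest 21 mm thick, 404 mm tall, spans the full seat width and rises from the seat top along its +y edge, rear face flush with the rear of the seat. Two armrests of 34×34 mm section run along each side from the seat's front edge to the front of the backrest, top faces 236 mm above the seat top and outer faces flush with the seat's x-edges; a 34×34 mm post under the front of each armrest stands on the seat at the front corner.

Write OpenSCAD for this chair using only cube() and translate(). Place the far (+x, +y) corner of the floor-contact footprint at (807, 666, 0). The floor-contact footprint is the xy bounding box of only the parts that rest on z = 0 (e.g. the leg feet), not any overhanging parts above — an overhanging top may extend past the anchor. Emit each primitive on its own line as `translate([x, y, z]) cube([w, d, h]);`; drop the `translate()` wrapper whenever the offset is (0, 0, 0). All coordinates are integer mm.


translate([308, 208, 430]) cube([499, 458, 40]);
translate([308, 208, 0]) cube([33, 33, 430]);
translate([774, 208, 0]) cube([33, 33, 430]);
translate([308, 633, 0]) cube([33, 33, 430]);
translate([774, 633, 0]) cube([33, 33, 430]);
translate([308, 645, 470]) cube([499, 21, 404]);
translate([308, 208, 672]) cube([34, 437, 34]);
translate([773, 208, 672]) cube([34, 437, 34]);
translate([308, 208, 470]) cube([34, 34, 202]);
translate([773, 208, 470]) cube([34, 34, 202]);


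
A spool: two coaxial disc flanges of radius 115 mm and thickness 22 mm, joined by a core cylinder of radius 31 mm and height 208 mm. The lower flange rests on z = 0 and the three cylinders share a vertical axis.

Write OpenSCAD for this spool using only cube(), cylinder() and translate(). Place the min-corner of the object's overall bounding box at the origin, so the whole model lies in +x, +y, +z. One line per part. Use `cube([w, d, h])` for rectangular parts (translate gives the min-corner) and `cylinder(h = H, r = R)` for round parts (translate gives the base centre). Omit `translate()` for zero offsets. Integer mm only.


translate([115, 115, 0]) cylinder(h = 22, r = 115);
translate([115, 115, 22]) cylinder(h = 208, r = 31);
translate([115, 115, 230]) cylinder(h = 22, r = 115);
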